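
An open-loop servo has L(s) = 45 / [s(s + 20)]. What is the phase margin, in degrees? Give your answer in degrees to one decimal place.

83.6°

Gain crossover: |L(jω)| = 1 at ω ≈ 2.24 rad/sec.
∠L(j2.24) = −90° − arctan(2.24/20) ≈ -96.38°
PM = 180° + (-96.38°) = 83.62°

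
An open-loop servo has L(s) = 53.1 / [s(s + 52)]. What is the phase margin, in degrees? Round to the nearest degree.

Gain crossover: |L(jω)| = 1 at ω ≈ 1.02 rad/s.
∠L(j1.02) = −90° − arctan(1.02/52) ≈ -91.12°
PM = 180° + (-91.12°) = 88.88°

89 deg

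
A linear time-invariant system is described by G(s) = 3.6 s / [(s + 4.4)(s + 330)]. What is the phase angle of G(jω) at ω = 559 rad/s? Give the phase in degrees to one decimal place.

-59.0°

∠(j559) = 90.00°
∠(j559 + 4.4) = arctan(559/4.4) = 89.55°
∠(j559 + 330) = arctan(559/330) = 59.44°
∠G(j559) = 90.00° − (89.55° + 59.44°) = -58.99°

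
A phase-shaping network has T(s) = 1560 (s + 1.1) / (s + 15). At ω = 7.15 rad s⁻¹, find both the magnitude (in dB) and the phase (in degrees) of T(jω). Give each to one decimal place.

|j7.15 + 1.1| = √(7.15² + 1.1²) = 7.234
|j7.15 + 15| = √(7.15² + 15²) = 16.62
|T(j7.15)| = 1560 × 7.234 / 16.62 = 679.14
20 log₁₀(679.14) = 56.64 dB
∠(j7.15 + 1.1) = arctan(7.15/1.1) = 81.25°
∠(j7.15 + 15) = arctan(7.15/15) = 25.49°
∠T(j7.15) = 81.25° − 25.49° = 55.77°

|T| = 56.6 dB, ∠T = 55.8°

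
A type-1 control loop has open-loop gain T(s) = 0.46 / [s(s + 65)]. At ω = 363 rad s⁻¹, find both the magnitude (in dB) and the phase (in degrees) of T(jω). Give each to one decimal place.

|j363 + 65| = √(363² + 65²) = 368.8
|j363| = 363
|T(j363)| = 0.46 / (368.8 × 363) = 3.4363e-06
20 log₁₀(3.4363e-06) = -109.28 dB
∠(j363 + 65) = arctan(363/65) = 79.85°
∠(j363) = 90.00°
∠T(j363) = − (79.85° + 90.00°) = -169.85°

|T| = -109.3 dB, ∠T = -169.8°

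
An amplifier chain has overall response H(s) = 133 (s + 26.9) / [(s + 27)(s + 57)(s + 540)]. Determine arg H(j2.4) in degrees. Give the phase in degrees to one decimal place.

-2.6 deg

∠(j2.4 + 26.9) = arctan(2.4/26.9) = 5.10°
∠(j2.4 + 27) = arctan(2.4/27) = 5.08°
∠(j2.4 + 57) = arctan(2.4/57) = 2.41°
∠(j2.4 + 540) = arctan(2.4/540) = 0.25°
∠H(j2.4) = 5.10° − (5.08° + 2.41° + 0.25°) = -2.65°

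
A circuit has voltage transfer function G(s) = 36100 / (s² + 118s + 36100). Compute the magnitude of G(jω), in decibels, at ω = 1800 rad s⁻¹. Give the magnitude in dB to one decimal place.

|(j1800)² + 118(j1800) + 36100| = |-3.2039e+06 + j2.124e+05| = 3.211e+06
|G(j1800)| = 36100 / 3.211e+06 = 0.011243
20 log₁₀(0.011243) = -38.98 dB

-39.0 dB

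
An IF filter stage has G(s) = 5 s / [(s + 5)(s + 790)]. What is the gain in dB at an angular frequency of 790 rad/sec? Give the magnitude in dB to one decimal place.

-47.0 dB

|j790| = 790
|j790 + 5| = √(790² + 5²) = 790
|j790 + 790| = √(790² + 790²) = 1117
|G(j790)| = 5 × 790 / (790 × 1117) = 0.0044753
20 log₁₀(0.0044753) = -46.98 dB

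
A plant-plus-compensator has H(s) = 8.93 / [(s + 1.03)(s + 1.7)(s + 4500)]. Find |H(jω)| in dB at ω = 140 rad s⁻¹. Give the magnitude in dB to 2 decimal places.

|j140 + 1.03| = √(140² + 1.03²) = 140
|j140 + 1.7| = √(140² + 1.7²) = 140
|j140 + 4500| = √(140² + 4500²) = 4502
|H(j140)| = 8.93 / (140 × 140 × 4502) = 1.0119e-07
20 log₁₀(1.0119e-07) = -139.897 dB

-139.90 dB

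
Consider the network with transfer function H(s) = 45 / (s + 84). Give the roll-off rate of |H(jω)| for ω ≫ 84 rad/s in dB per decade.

With 0 zeros and 1 pole, the high-frequency asymptotic slope is 20 × (0 − 1) = -20 dB/decade.

-20 dB/decade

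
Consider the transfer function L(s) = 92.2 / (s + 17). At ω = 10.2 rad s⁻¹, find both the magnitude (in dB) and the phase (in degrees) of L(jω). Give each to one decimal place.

|j10.2 + 17| = √(10.2² + 17²) = 19.83
|L(j10.2)| = 92.2 / 19.83 = 4.6506
20 log₁₀(4.6506) = 13.35 dB
∠(j10.2 + 17) = arctan(10.2/17) = 30.96°
∠L(j10.2) = −30.96° = -30.96°

|L| = 13.4 dB, ∠L = -31.0°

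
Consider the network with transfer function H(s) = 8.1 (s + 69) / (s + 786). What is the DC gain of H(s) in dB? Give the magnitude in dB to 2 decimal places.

-2.96 dB

H(0) = 8.1 × 69 / 786 = 0.71107
20 log₁₀(0.71107) = -2.962 dB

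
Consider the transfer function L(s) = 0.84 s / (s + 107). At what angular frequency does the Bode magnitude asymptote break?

The single real pole at s = −107 gives a corner at ω = 107 rad/s.

107 rad/s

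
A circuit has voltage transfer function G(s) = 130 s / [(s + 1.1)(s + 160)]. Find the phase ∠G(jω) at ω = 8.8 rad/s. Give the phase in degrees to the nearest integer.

∠(j8.8) = 90.00°
∠(j8.8 + 1.1) = arctan(8.8/1.1) = 82.87°
∠(j8.8 + 160) = arctan(8.8/160) = 3.15°
∠G(j8.8) = 90.00° − (82.87° + 3.15°) = 3.98°

4 deg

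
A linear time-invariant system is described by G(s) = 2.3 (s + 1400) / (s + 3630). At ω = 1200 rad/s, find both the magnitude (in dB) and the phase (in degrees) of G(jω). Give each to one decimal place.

|j1200 + 1400| = √(1200² + 1400²) = 1844
|j1200 + 3630| = √(1200² + 3630²) = 3823
|G(j1200)| = 2.3 × 1844 / 3823 = 1.1093
20 log₁₀(1.1093) = 0.90 dB
∠(j1200 + 1400) = arctan(1200/1400) = 40.60°
∠(j1200 + 3630) = arctan(1200/3630) = 18.29°
∠G(j1200) = 40.60° − 18.29° = 22.31°

|G| = 0.9 dB, ∠G = 22.3°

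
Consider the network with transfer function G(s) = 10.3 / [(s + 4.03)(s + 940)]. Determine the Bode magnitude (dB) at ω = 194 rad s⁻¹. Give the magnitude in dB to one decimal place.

|j194 + 4.03| = √(194² + 4.03²) = 194
|j194 + 940| = √(194² + 940²) = 959.8
|G(j194)| = 10.3 / (194 × 959.8) = 5.5304e-05
20 log₁₀(5.5304e-05) = -85.14 dB

-85.1 dB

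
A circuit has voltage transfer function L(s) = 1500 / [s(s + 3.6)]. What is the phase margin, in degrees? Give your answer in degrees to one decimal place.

Gain crossover: |L(jω)| = 1 at ω ≈ 38.6 rad s⁻¹.
∠L(j38.6) = −90° − arctan(38.6/3.6) ≈ -174.68°
PM = 180° + (-174.68°) = 5.32°

5.3 deg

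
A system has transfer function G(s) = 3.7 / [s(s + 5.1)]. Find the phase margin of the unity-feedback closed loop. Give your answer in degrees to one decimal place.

82.0 deg

Gain crossover: |G(jω)| = 1 at ω ≈ 0.718 rad/sec.
∠G(j0.718) = −90° − arctan(0.718/5.1) ≈ -98.02°
PM = 180° + (-98.02°) = 81.98°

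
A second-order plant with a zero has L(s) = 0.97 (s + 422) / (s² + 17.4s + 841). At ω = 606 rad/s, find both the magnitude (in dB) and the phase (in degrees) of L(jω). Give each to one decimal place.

|j606 + 422| = √(606² + 422²) = 738.5
|(j606)² + 17.4(j606) + 841| = |-3.664e+05 + j10544| = 3.665e+05
|L(j606)| = 0.97 × 738.5 / 3.665e+05 = 0.0019542
20 log₁₀(0.0019542) = -54.18 dB
∠(j606 + 422) = arctan(606/422) = 55.15°
∠[(j606)² + 17.4(j606) + 841] = ∠[-3.664e+05 + j10544] = 178.35°
∠L(j606) = 55.15° − 178.35° = -123.20°

|L| = -54.2 dB, ∠L = -123.2 deg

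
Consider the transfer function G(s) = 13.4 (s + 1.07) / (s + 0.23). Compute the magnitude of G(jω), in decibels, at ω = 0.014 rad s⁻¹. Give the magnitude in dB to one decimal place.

35.9 dB

|j0.014 + 1.07| = √(0.014² + 1.07²) = 1.07
|j0.014 + 0.23| = √(0.014² + 0.23²) = 0.2304
|G(j0.014)| = 13.4 × 1.07 / 0.2304 = 62.229
20 log₁₀(62.229) = 35.88 dB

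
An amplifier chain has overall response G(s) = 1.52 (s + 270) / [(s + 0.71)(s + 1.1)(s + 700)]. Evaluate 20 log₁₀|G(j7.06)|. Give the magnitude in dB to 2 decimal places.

|j7.06 + 270| = √(7.06² + 270²) = 270.1
|j7.06 + 0.71| = √(7.06² + 0.71²) = 7.096
|j7.06 + 1.1| = √(7.06² + 1.1²) = 7.145
|j7.06 + 700| = √(7.06² + 700²) = 700
|G(j7.06)| = 1.52 × 270.1 / (7.096 × 7.145 × 700) = 0.011567
20 log₁₀(0.011567) = -38.735 dB

-38.74 dB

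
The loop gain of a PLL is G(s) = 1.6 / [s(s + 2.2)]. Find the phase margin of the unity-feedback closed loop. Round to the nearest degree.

Gain crossover: |G(jω)| = 1 at ω ≈ 0.694 rad/s.
∠G(j0.694) = −90° − arctan(0.694/2.2) ≈ -107.50°
PM = 180° + (-107.50°) = 72.50°

73°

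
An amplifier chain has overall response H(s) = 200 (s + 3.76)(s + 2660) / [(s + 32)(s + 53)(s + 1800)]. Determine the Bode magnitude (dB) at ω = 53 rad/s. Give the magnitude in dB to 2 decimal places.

|j53 + 3.76| = √(53² + 3.76²) = 53.13
|j53 + 2660| = √(53² + 2660²) = 2661
|j53 + 32| = √(53² + 32²) = 61.91
|j53 + 53| = √(53² + 53²) = 74.95
|j53 + 1800| = √(53² + 1800²) = 1801
|H(j53)| = 200 × 53.13 × 2661 / (61.91 × 74.95 × 1801) = 3.3833
20 log₁₀(3.3833) = 10.587 dB

10.59 dB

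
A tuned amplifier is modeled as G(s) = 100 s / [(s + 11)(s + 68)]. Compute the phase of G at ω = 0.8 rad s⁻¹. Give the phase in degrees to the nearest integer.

∠(j0.8) = 90.00°
∠(j0.8 + 11) = arctan(0.8/11) = 4.16°
∠(j0.8 + 68) = arctan(0.8/68) = 0.67°
∠G(j0.8) = 90.00° − (4.16° + 0.67°) = 85.17°

85°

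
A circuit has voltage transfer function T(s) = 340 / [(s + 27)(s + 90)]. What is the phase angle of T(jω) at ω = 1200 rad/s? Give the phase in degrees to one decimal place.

∠(j1200 + 27) = arctan(1200/27) = 88.71°
∠(j1200 + 90) = arctan(1200/90) = 85.71°
∠T(j1200) = − (88.71° + 85.71°) = -174.42°

-174.4 deg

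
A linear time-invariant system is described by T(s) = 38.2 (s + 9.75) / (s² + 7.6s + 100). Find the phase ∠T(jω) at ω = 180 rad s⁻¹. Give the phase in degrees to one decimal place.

∠(j180 + 9.75) = arctan(180/9.75) = 86.90°
∠[(j180)² + 7.6(j180) + 100] = ∠[-32300 + j1368] = 177.57°
∠T(j180) = 86.90° − 177.57° = -90.68°

-90.7 deg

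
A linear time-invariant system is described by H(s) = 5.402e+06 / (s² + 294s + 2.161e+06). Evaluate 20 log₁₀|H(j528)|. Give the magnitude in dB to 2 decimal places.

9.13 dB

|(j528)² + 294(j528) + 2.161e+06| = |1.8822e+06 + j1.5523e+05| = 1.889e+06
|H(j528)| = 5.402e+06 / 1.889e+06 = 2.8603
20 log₁₀(2.8603) = 9.128 dB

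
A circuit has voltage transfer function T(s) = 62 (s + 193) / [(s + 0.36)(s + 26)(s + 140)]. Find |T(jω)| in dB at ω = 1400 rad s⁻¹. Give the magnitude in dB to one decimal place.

-90.0 dB

|j1400 + 193| = √(1400² + 193²) = 1413
|j1400 + 0.36| = √(1400² + 0.36²) = 1400
|j1400 + 26| = √(1400² + 26²) = 1400
|j1400 + 140| = √(1400² + 140²) = 1407
|T(j1400)| = 62 × 1413 / (1400 × 1400 × 1407) = 3.1768e-05
20 log₁₀(3.1768e-05) = -89.96 dB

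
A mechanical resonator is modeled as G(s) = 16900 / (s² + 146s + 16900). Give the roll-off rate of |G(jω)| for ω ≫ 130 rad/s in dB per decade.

-40 dB/decade

With 0 zeros and 2 poles, the high-frequency asymptotic slope is 20 × (0 − 2) = -40 dB/decade.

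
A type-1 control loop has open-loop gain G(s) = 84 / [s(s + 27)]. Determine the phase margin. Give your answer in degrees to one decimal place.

Gain crossover: |G(jω)| = 1 at ω ≈ 3.09 rad/s.
∠G(j3.09) = −90° − arctan(3.09/27) ≈ -96.53°
PM = 180° + (-96.53°) = 83.47°

83.5°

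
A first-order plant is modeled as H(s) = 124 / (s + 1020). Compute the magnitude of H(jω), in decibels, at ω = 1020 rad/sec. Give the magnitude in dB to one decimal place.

-21.3 dB

|j1020 + 1020| = √(1020² + 1020²) = 1442
|H(j1020)| = 124 / 1442 = 0.085962
20 log₁₀(0.085962) = -21.31 dB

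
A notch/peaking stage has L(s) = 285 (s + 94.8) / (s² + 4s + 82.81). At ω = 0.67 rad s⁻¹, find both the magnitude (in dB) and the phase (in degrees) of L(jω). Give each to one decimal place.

|L| = 50.3 dB, ∠L = -1.5°

|j0.67 + 94.8| = √(0.67² + 94.8²) = 94.8
|(j0.67)² + 4(j0.67) + 82.81| = |82.361 + j2.68| = 82.4
|L(j0.67)| = 285 × 94.8 / 82.4 = 327.88
20 log₁₀(327.88) = 50.31 dB
∠(j0.67 + 94.8) = arctan(0.67/94.8) = 0.40°
∠[(j0.67)² + 4(j0.67) + 82.81] = ∠[82.361 + j2.68] = 1.86°
∠L(j0.67) = 0.40° − 1.86° = -1.46°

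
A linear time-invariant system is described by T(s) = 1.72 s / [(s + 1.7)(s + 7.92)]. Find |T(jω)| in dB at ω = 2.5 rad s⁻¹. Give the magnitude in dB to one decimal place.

-15.3 dB

|j2.5| = 2.5
|j2.5 + 1.7| = √(2.5² + 1.7²) = 3.023
|j2.5 + 7.92| = √(2.5² + 7.92²) = 8.305
|T(j2.5)| = 1.72 × 2.5 / (3.023 × 8.305) = 0.17126
20 log₁₀(0.17126) = -15.33 dB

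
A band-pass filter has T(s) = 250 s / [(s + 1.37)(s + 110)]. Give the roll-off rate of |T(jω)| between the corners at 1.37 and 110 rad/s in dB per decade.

In this band the factors already past their corner are: 1 differentiator zero, pole at 1.37; net slope = 0 dB/decade.

0 dB/decade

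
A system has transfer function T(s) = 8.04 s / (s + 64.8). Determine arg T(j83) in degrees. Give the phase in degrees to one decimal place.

∠(j83) = 90.00°
∠(j83 + 64.8) = arctan(83/64.8) = 52.02°
∠T(j83) = 90.00° − 52.02° = 37.98°

38.0°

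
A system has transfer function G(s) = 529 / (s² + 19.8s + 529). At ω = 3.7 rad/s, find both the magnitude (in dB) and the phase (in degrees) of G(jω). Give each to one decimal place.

|G| = 0.1 dB, ∠G = -8.1°

|(j3.7)² + 19.8(j3.7) + 529| = |515.31 + j73.26| = 520.5
|G(j3.7)| = 529 / 520.5 = 1.0163
20 log₁₀(1.0163) = 0.14 dB
∠[(j3.7)² + 19.8(j3.7) + 529] = ∠[515.31 + j73.26] = 8.09°
∠G(j3.7) = −8.09° = -8.09°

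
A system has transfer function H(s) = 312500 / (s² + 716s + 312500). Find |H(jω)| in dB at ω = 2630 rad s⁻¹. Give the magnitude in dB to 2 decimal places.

-26.84 dB

|(j2630)² + 716(j2630) + 312500| = |-6.6044e+06 + j1.8831e+06| = 6.868e+06
|H(j2630)| = 312500 / 6.868e+06 = 0.045503
20 log₁₀(0.045503) = -26.839 dB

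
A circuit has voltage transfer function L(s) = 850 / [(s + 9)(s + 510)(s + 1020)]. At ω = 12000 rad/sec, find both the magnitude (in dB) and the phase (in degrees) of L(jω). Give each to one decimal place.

|L| = -186.2 dB, ∠L = -262.7°

|j12000 + 9| = √(12000² + 9²) = 1.2e+04
|j12000 + 510| = √(12000² + 510²) = 1.201e+04
|j12000 + 1020| = √(12000² + 1020²) = 1.204e+04
|L(j12000)| = 850 / (1.2e+04 × 1.201e+04 × 1.204e+04) = 4.8969e-10
20 log₁₀(4.8969e-10) = -186.20 dB
∠(j12000 + 9) = arctan(12000/9) = 89.96°
∠(j12000 + 510) = arctan(12000/510) = 87.57°
∠(j12000 + 1020) = arctan(12000/1020) = 85.14°
∠L(j12000) = − (89.96° + 87.57° + 85.14°) = -262.66°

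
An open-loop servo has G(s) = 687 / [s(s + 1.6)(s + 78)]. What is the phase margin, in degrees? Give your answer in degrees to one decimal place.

Gain crossover: |G(jω)| = 1 at ω ≈ 2.76 rad/s.
∠G(j2.76) = −90° − arctan(2.76/1.6) − arctan(2.76/78) ≈ -151.92°
PM = 180° + (-151.92°) = 28.08°

28.1 deg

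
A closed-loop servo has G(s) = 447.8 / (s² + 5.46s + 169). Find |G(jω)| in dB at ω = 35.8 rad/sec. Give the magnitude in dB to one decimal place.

|(j35.8)² + 5.46(j35.8) + 169| = |-1112.6 + j195.47| = 1130
|G(j35.8)| = 447.8 / 1130 = 0.3964
20 log₁₀(0.3964) = -8.04 dB

-8.0 dB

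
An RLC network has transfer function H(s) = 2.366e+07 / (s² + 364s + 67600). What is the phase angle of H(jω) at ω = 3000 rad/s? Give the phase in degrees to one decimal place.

∠[(j3000)² + 364(j3000) + 67600] = ∠[-8.9324e+06 + j1.092e+06] = 173.03°
∠H(j3000) = −173.03° = -173.03°

-173.0°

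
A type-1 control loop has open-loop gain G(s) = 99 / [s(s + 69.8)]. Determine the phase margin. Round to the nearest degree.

89 deg

Gain crossover: |G(jω)| = 1 at ω ≈ 1.42 rad/s.
∠G(j1.42) = −90° − arctan(1.42/69.8) ≈ -91.16°
PM = 180° + (-91.16°) = 88.84°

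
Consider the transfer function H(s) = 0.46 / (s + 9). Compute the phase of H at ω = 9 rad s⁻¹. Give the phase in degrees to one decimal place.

∠(j9 + 9) = arctan(9/9) = 45.00°
∠H(j9) = −45.00° = -45.00°

-45.0°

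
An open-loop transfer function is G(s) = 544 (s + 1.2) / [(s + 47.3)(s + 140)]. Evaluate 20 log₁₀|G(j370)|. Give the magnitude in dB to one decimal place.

|j370 + 1.2| = √(370² + 1.2²) = 370
|j370 + 47.3| = √(370² + 47.3²) = 373
|j370 + 140| = √(370² + 140²) = 395.6
|G(j370)| = 544 × 370 / (373 × 395.6) = 1.364
20 log₁₀(1.364) = 2.70 dB

2.7 dB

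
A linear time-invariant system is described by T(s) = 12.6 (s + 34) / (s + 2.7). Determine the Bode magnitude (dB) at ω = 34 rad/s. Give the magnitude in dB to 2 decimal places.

24.99 dB

|j34 + 34| = √(34² + 34²) = 48.08
|j34 + 2.7| = √(34² + 2.7²) = 34.11
|T(j34)| = 12.6 × 48.08 / 34.11 = 17.763
20 log₁₀(17.763) = 24.990 dB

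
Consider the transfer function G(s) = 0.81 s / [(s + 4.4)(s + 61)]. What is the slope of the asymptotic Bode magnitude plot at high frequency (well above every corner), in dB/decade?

With 1 zero and 2 poles, the high-frequency asymptotic slope is 20 × (1 − 2) = -20 dB/decade.

-20 dB/decade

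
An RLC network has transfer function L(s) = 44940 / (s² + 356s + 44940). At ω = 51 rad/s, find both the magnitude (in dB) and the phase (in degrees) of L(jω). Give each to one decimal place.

|(j51)² + 356(j51) + 44940| = |42339 + j18156| = 4.607e+04
|L(j51)| = 44940 / 4.607e+04 = 0.97552
20 log₁₀(0.97552) = -0.22 dB
∠[(j51)² + 356(j51) + 44940] = ∠[42339 + j18156] = 23.21°
∠L(j51) = −23.21° = -23.21°

|L| = -0.2 dB, ∠L = -23.2°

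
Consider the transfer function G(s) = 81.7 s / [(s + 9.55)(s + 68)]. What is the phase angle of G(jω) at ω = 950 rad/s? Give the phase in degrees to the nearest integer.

-85 deg

∠(j950) = 90.00°
∠(j950 + 9.55) = arctan(950/9.55) = 89.42°
∠(j950 + 68) = arctan(950/68) = 85.91°
∠G(j950) = 90.00° − (89.42° + 85.91°) = -85.33°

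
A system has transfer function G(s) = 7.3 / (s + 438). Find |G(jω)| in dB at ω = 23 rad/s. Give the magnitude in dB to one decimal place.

|j23 + 438| = √(23² + 438²) = 438.6
|G(j23)| = 7.3 / 438.6 = 0.016644
20 log₁₀(0.016644) = -35.57 dB

-35.6 dB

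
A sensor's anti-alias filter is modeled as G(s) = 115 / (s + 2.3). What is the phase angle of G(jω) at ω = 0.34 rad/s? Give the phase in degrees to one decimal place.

-8.4°

∠(j0.34 + 2.3) = arctan(0.34/2.3) = 8.41°
∠G(j0.34) = −8.41° = -8.41°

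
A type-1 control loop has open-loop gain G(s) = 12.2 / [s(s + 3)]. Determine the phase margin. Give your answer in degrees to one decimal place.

Gain crossover: |G(jω)| = 1 at ω ≈ 2.92 rad/s.
∠G(j2.92) = −90° − arctan(2.92/3) ≈ -134.19°
PM = 180° + (-134.19°) = 45.81°

45.8°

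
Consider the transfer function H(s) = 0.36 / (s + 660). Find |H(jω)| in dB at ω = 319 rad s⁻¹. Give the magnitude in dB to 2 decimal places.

-66.18 dB

|j319 + 660| = √(319² + 660²) = 733
|H(j319)| = 0.36 / 733 = 0.0004911
20 log₁₀(0.0004911) = -66.177 dB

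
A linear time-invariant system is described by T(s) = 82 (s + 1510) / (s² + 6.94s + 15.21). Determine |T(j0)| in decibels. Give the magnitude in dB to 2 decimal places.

78.21 dB

T(0) = 82 × 1510 / 15.21 = 8140.7
20 log₁₀(8140.7) = 78.213 dB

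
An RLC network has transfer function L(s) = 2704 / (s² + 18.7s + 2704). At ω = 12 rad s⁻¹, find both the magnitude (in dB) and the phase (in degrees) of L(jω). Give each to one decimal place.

|L| = 0.4 dB, ∠L = -5.0°

|(j12)² + 18.7(j12) + 2704| = |2560 + j224.4| = 2570
|L(j12)| = 2704 / 2570 = 1.0522
20 log₁₀(1.0522) = 0.44 dB
∠[(j12)² + 18.7(j12) + 2704] = ∠[2560 + j224.4] = 5.01°
∠L(j12) = −5.01° = -5.01°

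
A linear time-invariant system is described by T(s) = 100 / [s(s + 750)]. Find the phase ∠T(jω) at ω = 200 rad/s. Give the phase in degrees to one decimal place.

∠(j200 + 750) = arctan(200/750) = 14.93°
∠(j200) = 90.00°
∠T(j200) = − (14.93° + 90.00°) = -104.93°

-104.9°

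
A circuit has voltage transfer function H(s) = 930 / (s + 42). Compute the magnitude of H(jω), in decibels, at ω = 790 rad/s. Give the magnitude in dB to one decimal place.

1.4 dB

|j790 + 42| = √(790² + 42²) = 791.1
|H(j790)| = 930 / 791.1 = 1.1756
20 log₁₀(1.1756) = 1.40 dB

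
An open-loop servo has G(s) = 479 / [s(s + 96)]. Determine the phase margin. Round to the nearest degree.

Gain crossover: |G(jω)| = 1 at ω ≈ 4.98 rad s⁻¹.
∠G(j4.98) = −90° − arctan(4.98/96) ≈ -92.97°
PM = 180° + (-92.97°) = 87.03°

87°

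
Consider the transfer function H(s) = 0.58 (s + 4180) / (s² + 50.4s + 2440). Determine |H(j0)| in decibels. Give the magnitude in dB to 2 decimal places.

-0.06 dB

H(0) = 0.58 × 4180 / 2440 = 0.99361
20 log₁₀(0.99361) = -0.056 dB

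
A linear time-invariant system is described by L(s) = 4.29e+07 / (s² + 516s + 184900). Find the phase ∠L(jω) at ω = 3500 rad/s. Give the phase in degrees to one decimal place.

∠[(j3500)² + 516(j3500) + 184900] = ∠[-1.2065e+07 + j1.806e+06] = 171.49°
∠L(j3500) = −171.49° = -171.49°

-171.5°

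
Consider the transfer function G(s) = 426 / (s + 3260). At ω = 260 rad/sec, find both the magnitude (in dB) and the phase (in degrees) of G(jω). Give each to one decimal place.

|G| = -17.7 dB, ∠G = -4.6°

|j260 + 3260| = √(260² + 3260²) = 3270
|G(j260)| = 426 / 3270 = 0.13026
20 log₁₀(0.13026) = -17.70 dB
∠(j260 + 3260) = arctan(260/3260) = 4.56°
∠G(j260) = −4.56° = -4.56°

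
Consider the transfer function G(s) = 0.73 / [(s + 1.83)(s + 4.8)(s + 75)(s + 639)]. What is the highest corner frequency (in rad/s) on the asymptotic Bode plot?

Break frequencies occur at each pole and zero magnitude: 1.83 rad/s, 4.8 rad/s, 75 rad/s, 639 rad/s.
The highest is 639 rad/s.

639 rad/s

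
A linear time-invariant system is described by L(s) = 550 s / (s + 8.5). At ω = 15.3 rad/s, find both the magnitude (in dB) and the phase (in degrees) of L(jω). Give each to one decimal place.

|L| = 53.6 dB, ∠L = 29.1°

|j15.3| = 15.3
|j15.3 + 8.5| = √(15.3² + 8.5²) = 17.5
|L(j15.3)| = 550 × 15.3 / 17.5 = 480.79
20 log₁₀(480.79) = 53.64 dB
∠(j15.3) = 90.00°
∠(j15.3 + 8.5) = arctan(15.3/8.5) = 60.95°
∠L(j15.3) = 90.00° − 60.95° = 29.05°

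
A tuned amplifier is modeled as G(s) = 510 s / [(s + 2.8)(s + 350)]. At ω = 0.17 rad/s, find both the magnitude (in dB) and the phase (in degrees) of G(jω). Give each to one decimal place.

|G| = -21.1 dB, ∠G = 86.5°

|j0.17| = 0.17
|j0.17 + 2.8| = √(0.17² + 2.8²) = 2.805
|j0.17 + 350| = √(0.17² + 350²) = 350
|G(j0.17)| = 510 × 0.17 / (2.805 × 350) = 0.088307
20 log₁₀(0.088307) = -21.08 dB
∠(j0.17) = 90.00°
∠(j0.17 + 2.8) = arctan(0.17/2.8) = 3.47°
∠(j0.17 + 350) = arctan(0.17/350) = 0.03°
∠G(j0.17) = 90.00° − (3.47° + 0.03°) = 86.50°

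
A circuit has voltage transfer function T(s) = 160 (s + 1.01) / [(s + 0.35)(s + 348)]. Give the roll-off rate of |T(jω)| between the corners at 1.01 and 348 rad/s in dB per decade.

In this band the factors already past their corner are: zero at 1.01, pole at 0.35; net slope = 0 dB/decade.

0 dB/decade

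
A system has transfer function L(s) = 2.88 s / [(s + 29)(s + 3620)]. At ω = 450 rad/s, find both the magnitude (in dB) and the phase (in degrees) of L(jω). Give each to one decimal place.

|L| = -62.1 dB, ∠L = -3.4°

|j450| = 450
|j450 + 29| = √(450² + 29²) = 450.9
|j450 + 3620| = √(450² + 3620²) = 3648
|L(j450)| = 2.88 × 450 / (450.9 × 3648) = 0.00078787
20 log₁₀(0.00078787) = -62.07 dB
∠(j450) = 90.00°
∠(j450 + 29) = arctan(450/29) = 86.31°
∠(j450 + 3620) = arctan(450/3620) = 7.09°
∠L(j450) = 90.00° − (86.31° + 7.09°) = -3.40°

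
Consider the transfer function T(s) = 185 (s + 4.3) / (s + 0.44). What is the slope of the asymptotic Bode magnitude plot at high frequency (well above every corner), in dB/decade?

0 dB/decade

With 1 zero and 1 pole, the high-frequency asymptotic slope is 20 × (1 − 1) = 0 dB/decade.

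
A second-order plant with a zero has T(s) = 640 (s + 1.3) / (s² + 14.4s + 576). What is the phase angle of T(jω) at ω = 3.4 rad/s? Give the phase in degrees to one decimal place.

64.1°

∠(j3.4 + 1.3) = arctan(3.4/1.3) = 69.08°
∠[(j3.4)² + 14.4(j3.4) + 576] = ∠[564.44 + j48.96] = 4.96°
∠T(j3.4) = 69.08° − 4.96° = 64.12°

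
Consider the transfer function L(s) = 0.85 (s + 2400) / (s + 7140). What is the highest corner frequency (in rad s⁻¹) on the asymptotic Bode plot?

Break frequencies occur at each pole and zero magnitude: 2400 rad s⁻¹, 7140 rad s⁻¹.
The highest is 7140 rad s⁻¹.

7140 rad s⁻¹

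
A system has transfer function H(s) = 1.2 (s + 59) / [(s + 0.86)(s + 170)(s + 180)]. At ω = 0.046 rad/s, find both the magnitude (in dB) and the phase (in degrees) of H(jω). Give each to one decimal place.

|H| = -51.4 dB, ∠H = -3.0°

|j0.046 + 59| = √(0.046² + 59²) = 59
|j0.046 + 0.86| = √(0.046² + 0.86²) = 0.8612
|j0.046 + 170| = √(0.046² + 170²) = 170
|j0.046 + 180| = √(0.046² + 180²) = 180
|H(j0.046)| = 1.2 × 59 / (0.8612 × 170 × 180) = 0.0026865
20 log₁₀(0.0026865) = -51.42 dB
∠(j0.046 + 59) = arctan(0.046/59) = 0.04°
∠(j0.046 + 0.86) = arctan(0.046/0.86) = 3.06°
∠(j0.046 + 170) = arctan(0.046/170) = 0.02°
∠(j0.046 + 180) = arctan(0.046/180) = 0.01°
∠H(j0.046) = 0.04° − (3.06° + 0.02° + 0.01°) = -3.05°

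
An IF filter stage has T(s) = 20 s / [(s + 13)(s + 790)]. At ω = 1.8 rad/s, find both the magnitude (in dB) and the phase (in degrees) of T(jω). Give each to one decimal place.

|T| = -49.2 dB, ∠T = 82.0°

|j1.8| = 1.8
|j1.8 + 13| = √(1.8² + 13²) = 13.12
|j1.8 + 790| = √(1.8² + 790²) = 790
|T(j1.8)| = 20 × 1.8 / (13.12 × 790) = 0.0034722
20 log₁₀(0.0034722) = -49.19 dB
∠(j1.8) = 90.00°
∠(j1.8 + 13) = arctan(1.8/13) = 7.88°
∠(j1.8 + 790) = arctan(1.8/790) = 0.13°
∠T(j1.8) = 90.00° − (7.88° + 0.13°) = 81.99°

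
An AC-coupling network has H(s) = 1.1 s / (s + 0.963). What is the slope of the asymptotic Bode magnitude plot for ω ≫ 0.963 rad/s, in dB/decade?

0 dB/decade

With 1 zero and 1 pole, the high-frequency asymptotic slope is 20 × (1 − 1) = 0 dB/decade.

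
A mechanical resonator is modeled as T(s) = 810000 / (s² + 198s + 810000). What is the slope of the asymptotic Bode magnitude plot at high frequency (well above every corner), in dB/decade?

With 0 zeros and 2 poles, the high-frequency asymptotic slope is 20 × (0 − 2) = -40 dB/decade.

-40 dB/decade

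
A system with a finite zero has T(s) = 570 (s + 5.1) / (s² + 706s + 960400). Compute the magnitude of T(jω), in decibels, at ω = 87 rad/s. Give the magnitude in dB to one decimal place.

-25.7 dB

|j87 + 5.1| = √(87² + 5.1²) = 87.15
|(j87)² + 706(j87) + 960400| = |9.5283e+05 + j61422| = 9.548e+05
|T(j87)| = 570 × 87.15 / 9.548e+05 = 0.052026
20 log₁₀(0.052026) = -25.68 dB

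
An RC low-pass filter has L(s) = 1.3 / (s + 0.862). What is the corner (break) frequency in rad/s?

0.862 rad/s

The single real pole at s = −0.862 gives a corner at ω = 0.862 rad/s.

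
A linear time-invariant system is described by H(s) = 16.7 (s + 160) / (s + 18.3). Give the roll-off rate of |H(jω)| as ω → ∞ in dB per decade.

With 1 zero and 1 pole, the high-frequency asymptotic slope is 20 × (1 − 1) = 0 dB/decade.

0 dB/decade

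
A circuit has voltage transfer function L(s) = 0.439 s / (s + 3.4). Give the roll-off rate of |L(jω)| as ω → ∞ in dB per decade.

0 dB/decade

With 1 zero and 1 pole, the high-frequency asymptotic slope is 20 × (1 − 1) = 0 dB/decade.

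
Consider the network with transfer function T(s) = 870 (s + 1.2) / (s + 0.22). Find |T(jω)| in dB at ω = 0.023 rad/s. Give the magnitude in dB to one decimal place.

73.5 dB

|j0.023 + 1.2| = √(0.023² + 1.2²) = 1.2
|j0.023 + 0.22| = √(0.023² + 0.22²) = 0.2212
|T(j0.023)| = 870 × 1.2 / 0.2212 = 4720.6
20 log₁₀(4720.6) = 73.48 dB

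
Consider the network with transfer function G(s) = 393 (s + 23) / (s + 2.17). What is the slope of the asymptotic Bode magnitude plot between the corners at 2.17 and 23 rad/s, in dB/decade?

-20 dB/decade

In this band the factors already past their corner are: pole at 2.17; net slope = -20 dB/decade.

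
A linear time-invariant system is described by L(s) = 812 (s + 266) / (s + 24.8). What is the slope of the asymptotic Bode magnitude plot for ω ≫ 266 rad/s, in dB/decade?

0 dB/decade

With 1 zero and 1 pole, the high-frequency asymptotic slope is 20 × (1 − 1) = 0 dB/decade.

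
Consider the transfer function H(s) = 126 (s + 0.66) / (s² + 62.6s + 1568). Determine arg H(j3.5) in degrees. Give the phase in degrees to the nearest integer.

∠(j3.5 + 0.66) = arctan(3.5/0.66) = 79.32°
∠[(j3.5)² + 62.6(j3.5) + 1568] = ∠[1555.8 + j219.1] = 8.02°
∠H(j3.5) = 79.32° − 8.02° = 71.30°

71°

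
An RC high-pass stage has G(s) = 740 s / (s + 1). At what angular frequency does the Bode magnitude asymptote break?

The single real pole at s = −1 gives a corner at ω = 1 rad s⁻¹.

1 rad s⁻¹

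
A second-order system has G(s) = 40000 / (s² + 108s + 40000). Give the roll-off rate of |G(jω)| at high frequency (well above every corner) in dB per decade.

-40 dB/decade

With 0 zeros and 2 poles, the high-frequency asymptotic slope is 20 × (0 − 2) = -40 dB/decade.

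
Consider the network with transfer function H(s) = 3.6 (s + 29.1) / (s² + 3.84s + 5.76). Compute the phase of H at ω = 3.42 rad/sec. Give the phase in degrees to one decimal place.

∠(j3.42 + 29.1) = arctan(3.42/29.1) = 6.70°
∠[(j3.42)² + 3.84(j3.42) + 5.76] = ∠[-5.9364 + j13.133] = 114.32°
∠H(j3.42) = 6.70° − 114.32° = -107.62°

-107.6°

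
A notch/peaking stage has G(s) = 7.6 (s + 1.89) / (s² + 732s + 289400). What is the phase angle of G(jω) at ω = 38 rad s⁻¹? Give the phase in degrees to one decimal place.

81.6°

∠(j38 + 1.89) = arctan(38/1.89) = 87.15°
∠[(j38)² + 732(j38) + 289400] = ∠[2.8796e+05 + j27816] = 5.52°
∠G(j38) = 87.15° − 5.52° = 81.64°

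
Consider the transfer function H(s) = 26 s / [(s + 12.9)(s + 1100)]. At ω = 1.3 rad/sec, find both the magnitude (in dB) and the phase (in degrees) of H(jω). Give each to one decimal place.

|j1.3| = 1.3
|j1.3 + 12.9| = √(1.3² + 12.9²) = 12.97
|j1.3 + 1100| = √(1.3² + 1100²) = 1100
|H(j1.3)| = 26 × 1.3 / (12.97 × 1100) = 0.00237
20 log₁₀(0.00237) = -52.51 dB
∠(j1.3) = 90.00°
∠(j1.3 + 12.9) = arctan(1.3/12.9) = 5.75°
∠(j1.3 + 1100) = arctan(1.3/1100) = 0.07°
∠H(j1.3) = 90.00° − (5.75° + 0.07°) = 84.18°

|H| = -52.5 dB, ∠H = 84.2°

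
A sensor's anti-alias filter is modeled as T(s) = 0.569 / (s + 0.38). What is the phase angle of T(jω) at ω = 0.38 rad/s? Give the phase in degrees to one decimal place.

∠(j0.38 + 0.38) = arctan(0.38/0.38) = 45.00°
∠T(j0.38) = −45.00° = -45.00°

-45.0°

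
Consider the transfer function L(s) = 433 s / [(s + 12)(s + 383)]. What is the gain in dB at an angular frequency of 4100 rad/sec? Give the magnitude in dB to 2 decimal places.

-19.56 dB

|j4100| = 4100
|j4100 + 12| = √(4100² + 12²) = 4100
|j4100 + 383| = √(4100² + 383²) = 4118
|L(j4100)| = 433 × 4100 / (4100 × 4118) = 0.10515
20 log₁₀(0.10515) = -19.564 dB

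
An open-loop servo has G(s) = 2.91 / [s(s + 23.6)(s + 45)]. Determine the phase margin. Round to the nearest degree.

90°

Gain crossover: |G(jω)| = 1 at ω ≈ 0.00274 rad s⁻¹.
∠G(j0.00274) = −90° − arctan(0.00274/23.6) − arctan(0.00274/45) ≈ -90.01°
PM = 180° + (-90.01°) = 89.99°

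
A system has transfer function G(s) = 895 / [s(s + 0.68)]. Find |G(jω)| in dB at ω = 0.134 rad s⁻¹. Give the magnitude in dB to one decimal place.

79.7 dB

|j0.134 + 0.68| = √(0.134² + 0.68²) = 0.6931
|j0.134| = 0.134
|G(j0.134)| = 895 / (0.6931 × 0.134) = 9636.9
20 log₁₀(9636.9) = 79.68 dB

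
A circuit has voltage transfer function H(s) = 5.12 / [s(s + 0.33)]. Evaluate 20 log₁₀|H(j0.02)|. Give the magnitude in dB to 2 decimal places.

|j0.02 + 0.33| = √(0.02² + 0.33²) = 0.3306
|j0.02| = 0.02
|H(j0.02)| = 5.12 / (0.3306 × 0.02) = 774.34
20 log₁₀(774.34) = 57.779 dB

57.78 dB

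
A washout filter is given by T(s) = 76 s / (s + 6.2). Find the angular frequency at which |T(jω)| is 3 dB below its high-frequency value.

6.2 rad s⁻¹

For a single-pole high-pass, the −3 dB point is at the pole: ω = 6.2 rad s⁻¹.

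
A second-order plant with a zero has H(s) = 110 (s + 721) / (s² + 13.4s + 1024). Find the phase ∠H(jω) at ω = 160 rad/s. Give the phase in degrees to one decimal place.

∠(j160 + 721) = arctan(160/721) = 12.51°
∠[(j160)² + 13.4(j160) + 1024] = ∠[-24576 + j2144] = 175.01°
∠H(j160) = 12.51° − 175.01° = -162.50°

-162.5 deg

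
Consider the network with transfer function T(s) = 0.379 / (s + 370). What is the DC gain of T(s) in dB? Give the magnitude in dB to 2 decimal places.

T(0) = 0.379 / 370 = 0.0010243
20 log₁₀(0.0010243) = -59.791 dB

-59.79 dB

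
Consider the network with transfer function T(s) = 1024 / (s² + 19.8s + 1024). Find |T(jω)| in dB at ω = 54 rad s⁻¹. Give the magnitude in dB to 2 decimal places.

|(j54)² + 19.8(j54) + 1024| = |-1892 + j1069.2| = 2173
|T(j54)| = 1024 / 2173 = 0.47119
20 log₁₀(0.47119) = -6.536 dB

-6.54 dB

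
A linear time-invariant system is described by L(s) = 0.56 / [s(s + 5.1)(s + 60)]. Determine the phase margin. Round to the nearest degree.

Gain crossover: |L(jω)| = 1 at ω ≈ 0.00183 rad/s.
∠L(j0.00183) = −90° − arctan(0.00183/5.1) − arctan(0.00183/60) ≈ -90.02°
PM = 180° + (-90.02°) = 89.98°

90°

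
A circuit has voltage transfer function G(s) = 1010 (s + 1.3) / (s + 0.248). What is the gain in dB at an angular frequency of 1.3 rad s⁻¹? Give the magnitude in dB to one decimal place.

62.9 dB

|j1.3 + 1.3| = √(1.3² + 1.3²) = 1.838
|j1.3 + 0.248| = √(1.3² + 0.248²) = 1.323
|G(j1.3)| = 1010 × 1.838 / 1.323 = 1403.1
20 log₁₀(1403.1) = 62.94 dB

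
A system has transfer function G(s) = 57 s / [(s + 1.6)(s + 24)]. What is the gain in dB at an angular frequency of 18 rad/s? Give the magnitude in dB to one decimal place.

|j18| = 18
|j18 + 1.6| = √(18² + 1.6²) = 18.07
|j18 + 24| = √(18² + 24²) = 30
|G(j18)| = 57 × 18 / (18.07 × 30) = 1.8925
20 log₁₀(1.8925) = 5.54 dB

5.5 dB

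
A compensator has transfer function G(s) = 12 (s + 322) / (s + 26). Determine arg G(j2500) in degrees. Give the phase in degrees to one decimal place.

-6.7°

∠(j2500 + 322) = arctan(2500/322) = 82.66°
∠(j2500 + 26) = arctan(2500/26) = 89.40°
∠G(j2500) = 82.66° − 89.40° = -6.74°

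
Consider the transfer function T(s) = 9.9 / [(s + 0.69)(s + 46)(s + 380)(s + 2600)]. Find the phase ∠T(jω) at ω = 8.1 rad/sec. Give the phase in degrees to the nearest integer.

∠(j8.1 + 0.69) = arctan(8.1/0.69) = 85.13°
∠(j8.1 + 46) = arctan(8.1/46) = 9.99°
∠(j8.1 + 380) = arctan(8.1/380) = 1.22°
∠(j8.1 + 2600) = arctan(8.1/2600) = 0.18°
∠T(j8.1) = − (85.13° + 9.99° + 1.22° + 0.18°) = -96.52°

-97°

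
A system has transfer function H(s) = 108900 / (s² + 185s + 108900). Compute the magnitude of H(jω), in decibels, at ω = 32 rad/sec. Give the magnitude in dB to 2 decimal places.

|(j32)² + 185(j32) + 108900| = |1.0788e+05 + j5920| = 1.08e+05
|H(j32)| = 108900 / 1.08e+05 = 1.008
20 log₁₀(1.008) = 0.069 dB

0.07 dB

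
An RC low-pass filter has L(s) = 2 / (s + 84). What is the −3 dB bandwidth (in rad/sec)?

84 rad/sec

For a single-pole low-pass, the −3 dB point is at the pole: ω = 84 rad/sec.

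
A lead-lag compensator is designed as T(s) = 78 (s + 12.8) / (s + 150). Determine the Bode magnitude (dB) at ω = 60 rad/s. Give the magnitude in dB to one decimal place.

|j60 + 12.8| = √(60² + 12.8²) = 61.35
|j60 + 150| = √(60² + 150²) = 161.6
|T(j60)| = 78 × 61.35 / 161.6 = 29.62
20 log₁₀(29.62) = 29.43 dB

29.4 dB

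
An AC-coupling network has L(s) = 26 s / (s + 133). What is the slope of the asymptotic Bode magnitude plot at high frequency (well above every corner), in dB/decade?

With 1 zero and 1 pole, the high-frequency asymptotic slope is 20 × (1 − 1) = 0 dB/decade.

0 dB/decade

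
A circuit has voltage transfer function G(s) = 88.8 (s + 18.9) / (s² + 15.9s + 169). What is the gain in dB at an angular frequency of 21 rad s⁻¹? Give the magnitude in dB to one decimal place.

|j21 + 18.9| = √(21² + 18.9²) = 28.25
|(j21)² + 15.9(j21) + 169| = |-272 + j333.9| = 430.7
|G(j21)| = 88.8 × 28.25 / 430.7 = 5.8255
20 log₁₀(5.8255) = 15.31 dB

15.3 dB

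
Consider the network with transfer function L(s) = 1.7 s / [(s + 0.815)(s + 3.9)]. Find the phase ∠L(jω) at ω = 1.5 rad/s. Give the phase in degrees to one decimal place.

∠(j1.5) = 90.00°
∠(j1.5 + 0.815) = arctan(1.5/0.815) = 61.48°
∠(j1.5 + 3.9) = arctan(1.5/3.9) = 21.04°
∠L(j1.5) = 90.00° − (61.48° + 21.04°) = 7.48°

7.5 deg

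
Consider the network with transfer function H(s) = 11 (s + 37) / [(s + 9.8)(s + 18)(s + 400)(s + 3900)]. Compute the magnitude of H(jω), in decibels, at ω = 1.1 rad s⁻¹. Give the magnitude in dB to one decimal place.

-116.7 dB

|j1.1 + 37| = √(1.1² + 37²) = 37.02
|j1.1 + 9.8| = √(1.1² + 9.8²) = 9.862
|j1.1 + 18| = √(1.1² + 18²) = 18.03
|j1.1 + 400| = √(1.1² + 400²) = 400
|j1.1 + 3900| = √(1.1² + 3900²) = 3900
|H(j1.1)| = 11 × 37.02 / (9.862 × 18.03 × 400 × 3900) = 1.4677e-06
20 log₁₀(1.4677e-06) = -116.67 dB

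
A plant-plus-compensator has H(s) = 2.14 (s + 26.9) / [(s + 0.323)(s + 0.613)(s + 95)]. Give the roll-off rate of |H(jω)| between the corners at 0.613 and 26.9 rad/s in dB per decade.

In this band the factors already past their corner are: pole at 0.323, pole at 0.613; net slope = -40 dB/decade.

-40 dB/decade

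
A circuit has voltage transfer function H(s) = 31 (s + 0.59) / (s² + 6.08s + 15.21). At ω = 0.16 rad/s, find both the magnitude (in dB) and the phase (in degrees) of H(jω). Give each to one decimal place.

|H| = 1.9 dB, ∠H = 11.5°

|j0.16 + 0.59| = √(0.16² + 0.59²) = 0.6113
|(j0.16)² + 6.08(j0.16) + 15.21| = |15.184 + j0.9728| = 15.22
|H(j0.16)| = 31 × 0.6113 / 15.22 = 1.2455
20 log₁₀(1.2455) = 1.91 dB
∠(j0.16 + 0.59) = arctan(0.16/0.59) = 15.17°
∠[(j0.16)² + 6.08(j0.16) + 15.21] = ∠[15.184 + j0.9728] = 3.67°
∠H(j0.16) = 15.17° − 3.67° = 11.51°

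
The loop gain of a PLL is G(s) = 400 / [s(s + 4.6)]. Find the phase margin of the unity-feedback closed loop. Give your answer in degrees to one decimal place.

Gain crossover: |G(jω)| = 1 at ω ≈ 19.7 rad/sec.
∠G(j19.7) = −90° − arctan(19.7/4.6) ≈ -166.88°
PM = 180° + (-166.88°) = 13.12°

13.1°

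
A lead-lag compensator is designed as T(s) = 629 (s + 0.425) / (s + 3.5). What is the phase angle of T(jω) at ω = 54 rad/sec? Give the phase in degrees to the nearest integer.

∠(j54 + 0.425) = arctan(54/0.425) = 89.55°
∠(j54 + 3.5) = arctan(54/3.5) = 86.29°
∠T(j54) = 89.55° − 86.29° = 3.26°

3 deg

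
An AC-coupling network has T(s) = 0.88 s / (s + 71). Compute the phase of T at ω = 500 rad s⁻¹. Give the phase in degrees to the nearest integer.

∠(j500) = 90.00°
∠(j500 + 71) = arctan(500/71) = 81.92°
∠T(j500) = 90.00° − 81.92° = 8.08°

8 deg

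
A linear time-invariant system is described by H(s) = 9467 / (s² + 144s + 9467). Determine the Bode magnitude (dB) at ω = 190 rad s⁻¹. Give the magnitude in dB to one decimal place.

-12.1 dB

|(j190)² + 144(j190) + 9467| = |-26633 + j27360| = 3.818e+04
|H(j190)| = 9467 / 3.818e+04 = 0.24794
20 log₁₀(0.24794) = -12.11 dB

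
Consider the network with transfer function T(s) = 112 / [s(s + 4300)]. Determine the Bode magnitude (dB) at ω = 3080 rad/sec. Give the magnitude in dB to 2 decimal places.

-103.25 dB

|j3080 + 4300| = √(3080² + 4300²) = 5289
|j3080| = 3080
|T(j3080)| = 112 / (5289 × 3080) = 6.875e-06
20 log₁₀(6.875e-06) = -103.255 dB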